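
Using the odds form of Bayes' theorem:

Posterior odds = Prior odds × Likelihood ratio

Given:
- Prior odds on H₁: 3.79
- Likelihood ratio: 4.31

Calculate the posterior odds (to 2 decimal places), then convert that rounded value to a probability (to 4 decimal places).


Step 1: Calculate posterior odds
Posterior odds = Prior odds × LR
               = 3.79 × 4.31
               = 16.33

Step 2: Convert to probability
P(H₁|E) = Posterior odds / (1 + Posterior odds)
       = 16.33 / (1 + 16.33)
       = 16.33 / 17.33
       = 0.9423

The evidence increased P(H₁) from 0.7912 to 0.9423.


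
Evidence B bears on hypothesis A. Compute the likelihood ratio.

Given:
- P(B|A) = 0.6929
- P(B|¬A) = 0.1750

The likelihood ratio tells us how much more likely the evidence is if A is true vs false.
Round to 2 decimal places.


Likelihood Ratio (LR) = P(B|A) / P(B|¬A)

LR = 0.6929 / 0.1750
   = 3.96

The evidence is 3.96 times more likely if A is true than if A is false.
LR > 1, so observing B raises the odds in favor of A.


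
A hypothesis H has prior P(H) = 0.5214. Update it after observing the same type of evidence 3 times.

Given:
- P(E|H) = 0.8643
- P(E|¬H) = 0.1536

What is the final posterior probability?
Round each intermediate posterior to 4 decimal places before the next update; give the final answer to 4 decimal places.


Sequential Bayesian updating:

Initial prior: P(H) = 0.5214

Update 1:
  P(E) = 0.8643 × 0.5214 + 0.1536 × 0.4786 = 0.45064602 + 0.07351296 = 0.52415898
  P(H|E) = 0.45064602 / 0.52415898 = 0.8598

Update 2:
  P(E) = 0.8643 × 0.8598 + 0.1536 × 0.1402 = 0.74312514 + 0.02153472 = 0.76465986
  P(H|E) = 0.74312514 / 0.76465986 = 0.9718

Update 3:
  P(E) = 0.8643 × 0.9718 + 0.1536 × 0.0282 = 0.83992674 + 0.00433152 = 0.84425826
  P(H|E) = 0.83992674 / 0.84425826 = 0.9949

Final posterior: 0.9949


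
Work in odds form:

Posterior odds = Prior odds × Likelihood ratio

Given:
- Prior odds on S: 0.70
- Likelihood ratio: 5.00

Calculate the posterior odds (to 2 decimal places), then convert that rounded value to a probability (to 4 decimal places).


Step 1: Calculate posterior odds
Posterior odds = Prior odds × LR
               = 0.70 × 5.00
               = 3.50

Step 2: Convert to probability
P(S|E) = Posterior odds / (1 + Posterior odds)
       = 3.50 / (1 + 3.50)
       = 3.50 / 4.50
       = 0.7778

The evidence increased P(S) from 0.4118 to 0.7778.


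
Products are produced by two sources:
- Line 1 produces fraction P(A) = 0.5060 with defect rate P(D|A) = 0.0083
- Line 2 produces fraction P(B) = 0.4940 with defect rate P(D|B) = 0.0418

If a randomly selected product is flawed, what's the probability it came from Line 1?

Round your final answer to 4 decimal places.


Let A = from Line 1, D = flawed

Given:
- P(A) = 0.5060, P(B) = 0.4940
- P(D|A) = 0.0083, P(D|B) = 0.0418

Step 1: Find P(D)
P(D) = P(D|A)P(A) + P(D|B)P(B)
     = 0.0083 × 0.5060 + 0.0418 × 0.4940
     = 0.00419980 + 0.02064920
     = 0.02484900

Step 2: Apply Bayes' theorem
P(A|D) = P(D|A)P(A) / P(D)
       = 0.00419980 / 0.02484900
       = 0.1690


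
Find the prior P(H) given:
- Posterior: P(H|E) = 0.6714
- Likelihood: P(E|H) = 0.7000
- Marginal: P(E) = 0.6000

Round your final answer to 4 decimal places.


From Bayes' theorem: P(H|E) = P(E|H) × P(H) / P(E)

Rearranging for P(H):
P(H) = P(H|E) × P(E) / P(E|H)
     = 0.6714 × 0.6000 / 0.7000
     = 0.40284000 / 0.7000
     = 0.5755


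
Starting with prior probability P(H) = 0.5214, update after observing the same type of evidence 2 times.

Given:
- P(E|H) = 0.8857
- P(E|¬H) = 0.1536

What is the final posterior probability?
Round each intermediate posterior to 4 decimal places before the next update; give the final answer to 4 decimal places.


Sequential Bayesian updating:

Initial prior: P(H) = 0.5214

Update 1:
  P(E) = 0.8857 × 0.5214 + 0.1536 × 0.4786 = 0.46180398 + 0.07351296 = 0.53531694
  P(H|E) = 0.46180398 / 0.53531694 = 0.8627

Update 2:
  P(E) = 0.8857 × 0.8627 + 0.1536 × 0.1373 = 0.76409339 + 0.02108928 = 0.78518267
  P(H|E) = 0.76409339 / 0.78518267 = 0.9731

Final posterior: 0.9731


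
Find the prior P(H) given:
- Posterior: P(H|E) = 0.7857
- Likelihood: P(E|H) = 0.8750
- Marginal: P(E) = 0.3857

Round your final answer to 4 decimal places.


From Bayes' theorem: P(H|E) = P(E|H) × P(H) / P(E)

Rearranging for P(H):
P(H) = P(H|E) × P(E) / P(E|H)
     = 0.7857 × 0.3857 / 0.8750
     = 0.30304449 / 0.8750
     = 0.3463


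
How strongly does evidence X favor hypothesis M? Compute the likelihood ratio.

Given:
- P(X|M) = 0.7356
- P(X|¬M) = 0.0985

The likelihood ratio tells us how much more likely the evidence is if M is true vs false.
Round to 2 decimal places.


Likelihood Ratio (LR) = P(X|M) / P(X|¬M)

LR = 0.7356 / 0.0985
   = 7.47

The evidence is 7.47 times more likely if M is true than if M is false.
Since LR > 1, the evidence supports M over ¬M.


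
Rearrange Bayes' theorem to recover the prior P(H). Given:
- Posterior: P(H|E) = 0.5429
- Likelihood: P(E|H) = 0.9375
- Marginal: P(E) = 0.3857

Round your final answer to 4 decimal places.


From Bayes' theorem: P(H|E) = P(E|H) × P(H) / P(E)

Rearranging for P(H):
P(H) = P(H|E) × P(E) / P(E|H)
     = 0.5429 × 0.3857 / 0.9375
     = 0.20939653 / 0.9375
     = 0.2234


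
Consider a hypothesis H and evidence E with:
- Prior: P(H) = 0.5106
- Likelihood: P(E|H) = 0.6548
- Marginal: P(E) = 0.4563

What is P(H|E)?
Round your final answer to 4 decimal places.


Using Bayes' theorem:

P(H|E) = P(E|H) × P(H) / P(E)
       = 0.6548 × 0.5106 / 0.4563
       = 0.33434088 / 0.4563
       = 0.7327

The evidence strengthens our belief in H.
Prior: 0.5106 → Posterior: 0.7327


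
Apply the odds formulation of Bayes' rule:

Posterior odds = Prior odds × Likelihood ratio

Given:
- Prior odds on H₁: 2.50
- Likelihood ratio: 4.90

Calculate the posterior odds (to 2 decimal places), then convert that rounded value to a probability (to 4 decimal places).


Step 1: Calculate posterior odds
Posterior odds = Prior odds × LR
               = 2.50 × 4.90
               = 12.25

Step 2: Convert to probability
P(H₁|E) = Posterior odds / (1 + Posterior odds)
       = 12.25 / (1 + 12.25)
       = 12.25 / 13.25
       = 0.9245

The evidence increased P(H₁) from 0.7143 to 0.9245.


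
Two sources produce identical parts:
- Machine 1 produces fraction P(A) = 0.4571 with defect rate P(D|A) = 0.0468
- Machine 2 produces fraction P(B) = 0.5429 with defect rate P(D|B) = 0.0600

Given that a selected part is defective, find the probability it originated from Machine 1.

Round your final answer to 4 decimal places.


Let A = from Machine 1, D = defective

Given:
- P(A) = 0.4571, P(B) = 0.5429
- P(D|A) = 0.0468, P(D|B) = 0.0600

Step 1: Find P(D)
P(D) = P(D|A)P(A) + P(D|B)P(B)
     = 0.0468 × 0.4571 + 0.0600 × 0.5429
     = 0.02139228 + 0.03257400
     = 0.05396628

Step 2: Apply Bayes' theorem
P(A|D) = P(D|A)P(A) / P(D)
       = 0.02139228 / 0.05396628
       = 0.3964


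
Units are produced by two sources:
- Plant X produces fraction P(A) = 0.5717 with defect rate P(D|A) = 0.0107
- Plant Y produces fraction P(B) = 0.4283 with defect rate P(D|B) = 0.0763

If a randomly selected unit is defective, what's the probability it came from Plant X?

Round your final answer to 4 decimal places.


Let A = from Plant X, D = defective

Given:
- P(A) = 0.5717, P(B) = 0.4283
- P(D|A) = 0.0107, P(D|B) = 0.0763

Step 1: Find P(D)
P(D) = P(D|A)P(A) + P(D|B)P(B)
     = 0.0107 × 0.5717 + 0.0763 × 0.4283
     = 0.00611719 + 0.03267929
     = 0.03879648

Step 2: Apply Bayes' theorem
P(A|D) = P(D|A)P(A) / P(D)
       = 0.00611719 / 0.03879648
       = 0.1577


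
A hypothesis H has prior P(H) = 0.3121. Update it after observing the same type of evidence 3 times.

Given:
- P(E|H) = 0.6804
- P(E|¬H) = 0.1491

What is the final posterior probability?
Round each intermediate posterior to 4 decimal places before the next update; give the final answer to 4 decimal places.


Sequential Bayesian updating:

Initial prior: P(H) = 0.3121

Update 1:
  P(E) = 0.6804 × 0.3121 + 0.1491 × 0.6879 = 0.21235284 + 0.10256589 = 0.31491873
  P(H|E) = 0.21235284 / 0.31491873 = 0.6743

Update 2:
  P(E) = 0.6804 × 0.6743 + 0.1491 × 0.3257 = 0.45879372 + 0.04856187 = 0.50735559
  P(H|E) = 0.45879372 / 0.50735559 = 0.9043

Update 3:
  P(E) = 0.6804 × 0.9043 + 0.1491 × 0.0957 = 0.61528572 + 0.01426887 = 0.62955459
  P(H|E) = 0.61528572 / 0.62955459 = 0.9773

Final posterior: 0.9773


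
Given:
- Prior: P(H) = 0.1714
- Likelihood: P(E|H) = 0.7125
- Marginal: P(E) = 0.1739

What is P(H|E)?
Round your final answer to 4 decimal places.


Using Bayes' theorem:

P(H|E) = P(E|H) × P(H) / P(E)
       = 0.7125 × 0.1714 / 0.1739
       = 0.12212250 / 0.1739
       = 0.7023

The evidence strengthens our belief in H.
Prior: 0.1714 → Posterior: 0.7023


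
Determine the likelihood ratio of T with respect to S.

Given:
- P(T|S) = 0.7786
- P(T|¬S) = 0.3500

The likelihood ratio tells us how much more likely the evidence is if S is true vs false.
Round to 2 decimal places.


Likelihood Ratio (LR) = P(T|S) / P(T|¬S)

LR = 0.7786 / 0.3500
   = 2.22

The evidence is 2.22 times more likely if S is true than if S is false.
LR > 1, so observing T raises the odds in favor of S.


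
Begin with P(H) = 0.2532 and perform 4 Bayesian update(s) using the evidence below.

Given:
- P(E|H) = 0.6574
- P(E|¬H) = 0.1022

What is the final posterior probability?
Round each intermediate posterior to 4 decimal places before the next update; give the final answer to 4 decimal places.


Sequential Bayesian updating:

Initial prior: P(H) = 0.2532

Update 1:
  P(E) = 0.6574 × 0.2532 + 0.1022 × 0.7468 = 0.16645368 + 0.07632296 = 0.24277664
  P(H|E) = 0.16645368 / 0.24277664 = 0.6856

Update 2:
  P(E) = 0.6574 × 0.6856 + 0.1022 × 0.3144 = 0.45071344 + 0.03213168 = 0.48284512
  P(H|E) = 0.45071344 / 0.48284512 = 0.9335

Update 3:
  P(E) = 0.6574 × 0.9335 + 0.1022 × 0.0665 = 0.61368290 + 0.00679630 = 0.62047920
  P(H|E) = 0.61368290 / 0.62047920 = 0.9890

Update 4:
  P(E) = 0.6574 × 0.9890 + 0.1022 × 0.0110 = 0.65016860 + 0.00112420 = 0.65129280
  P(H|E) = 0.65016860 / 0.65129280 = 0.9983

Final posterior: 0.9983


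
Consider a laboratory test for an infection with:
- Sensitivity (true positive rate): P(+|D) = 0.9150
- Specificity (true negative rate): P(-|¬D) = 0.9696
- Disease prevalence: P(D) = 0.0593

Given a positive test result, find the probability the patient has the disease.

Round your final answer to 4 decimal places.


Let D = has disease, + = positive test

Given:
- P(D) = 0.0593 (prevalence)
- P(+|D) = 0.9150 (sensitivity)
- P(-|¬D) = 0.9696 (specificity)
- P(+|¬D) = 0.0304 (false positive rate = 1 - specificity)

Step 1: Find P(+)
P(+) = P(+|D)P(D) + P(+|¬D)P(¬D)
     = 0.9150 × 0.0593 + 0.0304 × 0.9407
     = 0.05425950 + 0.02859728
     = 0.08285678

Step 2: Apply Bayes' theorem for P(D|+)
P(D|+) = P(+|D)P(D) / P(+)
       = 0.05425950 / 0.08285678
       = 0.6549


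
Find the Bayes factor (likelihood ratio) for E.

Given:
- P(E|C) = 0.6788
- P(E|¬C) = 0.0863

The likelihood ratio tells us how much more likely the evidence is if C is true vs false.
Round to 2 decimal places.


Likelihood Ratio (LR) = P(E|C) / P(E|¬C)

LR = 0.6788 / 0.0863
   = 7.87

The evidence is 7.87 times more likely if C is true than if C is false.
Since LR > 1, the evidence supports C over ¬C.


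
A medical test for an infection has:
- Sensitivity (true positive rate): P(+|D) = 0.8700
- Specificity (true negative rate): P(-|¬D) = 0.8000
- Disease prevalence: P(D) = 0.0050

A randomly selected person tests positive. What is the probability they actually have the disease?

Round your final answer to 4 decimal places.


Let D = has disease, + = positive test

Given:
- P(D) = 0.0050 (prevalence)
- P(+|D) = 0.8700 (sensitivity)
- P(-|¬D) = 0.8000 (specificity)
- P(+|¬D) = 0.2000 (false positive rate = 1 - specificity)

Step 1: Find P(+)
P(+) = P(+|D)P(D) + P(+|¬D)P(¬D)
     = 0.8700 × 0.0050 + 0.2000 × 0.9950
     = 0.00435000 + 0.19900000
     = 0.20335000

Step 2: Apply Bayes' theorem for P(D|+)
P(D|+) = P(+|D)P(D) / P(+)
       = 0.00435000 / 0.20335000
       = 0.0214


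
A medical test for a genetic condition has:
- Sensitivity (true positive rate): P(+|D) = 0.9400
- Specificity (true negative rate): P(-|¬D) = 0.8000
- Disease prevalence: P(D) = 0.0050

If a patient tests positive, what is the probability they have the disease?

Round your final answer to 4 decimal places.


Let D = has disease, + = positive test

Given:
- P(D) = 0.0050 (prevalence)
- P(+|D) = 0.9400 (sensitivity)
- P(-|¬D) = 0.8000 (specificity)
- P(+|¬D) = 0.2000 (false positive rate = 1 - specificity)

Step 1: Find P(+)
P(+) = P(+|D)P(D) + P(+|¬D)P(¬D)
     = 0.9400 × 0.0050 + 0.2000 × 0.9950
     = 0.00470000 + 0.19900000
     = 0.20370000

Step 2: Apply Bayes' theorem for P(D|+)
P(D|+) = P(+|D)P(D) / P(+)
       = 0.00470000 / 0.20370000
       = 0.0231


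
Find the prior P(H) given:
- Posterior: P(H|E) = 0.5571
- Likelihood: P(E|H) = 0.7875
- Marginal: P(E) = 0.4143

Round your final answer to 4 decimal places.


From Bayes' theorem: P(H|E) = P(E|H) × P(H) / P(E)

Rearranging for P(H):
P(H) = P(H|E) × P(E) / P(E|H)
     = 0.5571 × 0.4143 / 0.7875
     = 0.23080653 / 0.7875
     = 0.2931


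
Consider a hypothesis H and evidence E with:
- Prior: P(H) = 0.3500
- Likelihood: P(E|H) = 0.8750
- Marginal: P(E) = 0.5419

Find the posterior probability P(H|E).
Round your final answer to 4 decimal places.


Using Bayes' theorem:

P(H|E) = P(E|H) × P(H) / P(E)
       = 0.8750 × 0.3500 / 0.5419
       = 0.30625000 / 0.5419
       = 0.5651

The evidence strengthens our belief in H.
Prior: 0.3500 → Posterior: 0.5651


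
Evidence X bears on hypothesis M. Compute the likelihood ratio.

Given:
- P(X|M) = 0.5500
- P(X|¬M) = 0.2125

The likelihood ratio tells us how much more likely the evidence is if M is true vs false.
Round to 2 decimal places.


Likelihood Ratio (LR) = P(X|M) / P(X|¬M)

LR = 0.5500 / 0.2125
   = 2.59

The evidence is 2.59 times more likely if M is true than if M is false.
LR > 1, so observing X raises the odds in favor of M.


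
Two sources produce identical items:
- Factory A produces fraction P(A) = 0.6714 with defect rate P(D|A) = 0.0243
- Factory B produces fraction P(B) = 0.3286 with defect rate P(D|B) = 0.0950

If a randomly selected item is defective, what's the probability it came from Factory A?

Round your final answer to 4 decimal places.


Let A = from Factory A, D = defective

Given:
- P(A) = 0.6714, P(B) = 0.3286
- P(D|A) = 0.0243, P(D|B) = 0.0950

Step 1: Find P(D)
P(D) = P(D|A)P(A) + P(D|B)P(B)
     = 0.0243 × 0.6714 + 0.0950 × 0.3286
     = 0.01631502 + 0.03121700
     = 0.04753202

Step 2: Apply Bayes' theorem
P(A|D) = P(D|A)P(A) / P(D)
       = 0.01631502 / 0.04753202
       = 0.3432


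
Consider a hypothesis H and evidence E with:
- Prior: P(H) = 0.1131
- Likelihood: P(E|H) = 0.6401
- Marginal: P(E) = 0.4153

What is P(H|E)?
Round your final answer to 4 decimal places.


Using Bayes' theorem:

P(H|E) = P(E|H) × P(H) / P(E)
       = 0.6401 × 0.1131 / 0.4153
       = 0.07239531 / 0.4153
       = 0.1743

The evidence strengthens our belief in H.
Prior: 0.1131 → Posterior: 0.1743


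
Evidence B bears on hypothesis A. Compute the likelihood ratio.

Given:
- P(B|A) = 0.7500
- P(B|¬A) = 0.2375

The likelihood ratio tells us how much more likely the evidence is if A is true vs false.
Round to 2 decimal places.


Likelihood Ratio (LR) = P(B|A) / P(B|¬A)

LR = 0.7500 / 0.2375
   = 3.16

The evidence is 3.16 times more likely if A is true than if A is false.
LR > 1, so observing B raises the odds in favor of A.


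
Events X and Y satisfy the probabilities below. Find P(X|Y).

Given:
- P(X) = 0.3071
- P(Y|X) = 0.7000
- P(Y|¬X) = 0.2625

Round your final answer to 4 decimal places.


Bayes' theorem: P(X|Y) = P(Y|X) × P(X) / P(Y)

Step 1: Calculate P(Y) using law of total probability
P(Y) = P(Y|X)P(X) + P(Y|¬X)P(¬X)
     = 0.7000 × 0.3071 + 0.2625 × 0.6929
     = 0.21497000 + 0.18188625
     = 0.39685625

Step 2: Apply Bayes' theorem
P(X|Y) = P(Y|X) × P(X) / P(Y)
       = 0.21497000 / 0.39685625
       = 0.5417


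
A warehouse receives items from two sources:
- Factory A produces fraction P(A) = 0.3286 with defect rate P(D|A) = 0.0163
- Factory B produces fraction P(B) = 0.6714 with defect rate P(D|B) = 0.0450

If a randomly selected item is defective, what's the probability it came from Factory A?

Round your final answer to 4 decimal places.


Let A = from Factory A, D = defective

Given:
- P(A) = 0.3286, P(B) = 0.6714
- P(D|A) = 0.0163, P(D|B) = 0.0450

Step 1: Find P(D)
P(D) = P(D|A)P(A) + P(D|B)P(B)
     = 0.0163 × 0.3286 + 0.0450 × 0.6714
     = 0.00535618 + 0.03021300
     = 0.03556918

Step 2: Apply Bayes' theorem
P(A|D) = P(D|A)P(A) / P(D)
       = 0.00535618 / 0.03556918
       = 0.1506


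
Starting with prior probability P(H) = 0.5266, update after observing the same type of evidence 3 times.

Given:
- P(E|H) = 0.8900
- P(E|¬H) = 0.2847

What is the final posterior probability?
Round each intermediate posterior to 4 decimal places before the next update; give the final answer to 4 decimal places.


Sequential Bayesian updating:

Initial prior: P(H) = 0.5266

Update 1:
  P(E) = 0.8900 × 0.5266 + 0.2847 × 0.4734 = 0.46867400 + 0.13477698 = 0.60345098
  P(H|E) = 0.46867400 / 0.60345098 = 0.7767

Update 2:
  P(E) = 0.8900 × 0.7767 + 0.2847 × 0.2233 = 0.69126300 + 0.06357351 = 0.75483651
  P(H|E) = 0.69126300 / 0.75483651 = 0.9158

Update 3:
  P(E) = 0.8900 × 0.9158 + 0.2847 × 0.0842 = 0.81506200 + 0.02397174 = 0.83903374
  P(H|E) = 0.81506200 / 0.83903374 = 0.9714

Final posterior: 0.9714


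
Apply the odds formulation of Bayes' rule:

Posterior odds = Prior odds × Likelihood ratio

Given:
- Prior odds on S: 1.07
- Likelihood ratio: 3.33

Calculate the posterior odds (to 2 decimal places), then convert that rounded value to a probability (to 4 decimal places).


Step 1: Calculate posterior odds
Posterior odds = Prior odds × LR
               = 1.07 × 3.33
               = 3.56

Step 2: Convert to probability
P(S|E) = Posterior odds / (1 + Posterior odds)
       = 3.56 / (1 + 3.56)
       = 3.56 / 4.56
       = 0.7807

The evidence increased P(S) from 0.5169 to 0.7807.


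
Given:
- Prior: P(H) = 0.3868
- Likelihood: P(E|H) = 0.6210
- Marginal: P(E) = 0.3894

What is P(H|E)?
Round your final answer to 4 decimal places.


Using Bayes' theorem:

P(H|E) = P(E|H) × P(H) / P(E)
       = 0.6210 × 0.3868 / 0.3894
       = 0.24020280 / 0.3894
       = 0.6169

The evidence strengthens our belief in H.
Prior: 0.3868 → Posterior: 0.6169


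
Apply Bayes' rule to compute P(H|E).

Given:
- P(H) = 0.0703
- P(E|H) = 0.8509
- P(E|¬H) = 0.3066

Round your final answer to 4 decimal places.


Bayes' theorem: P(H|E) = P(E|H) × P(H) / P(E)

Step 1: Calculate P(E) using law of total probability
P(E) = P(E|H)P(H) + P(E|¬H)P(¬H)
     = 0.8509 × 0.0703 + 0.3066 × 0.9297
     = 0.05981827 + 0.28504602
     = 0.34486429

Step 2: Apply Bayes' theorem
P(H|E) = P(E|H) × P(H) / P(E)
       = 0.05981827 / 0.34486429
       = 0.1735


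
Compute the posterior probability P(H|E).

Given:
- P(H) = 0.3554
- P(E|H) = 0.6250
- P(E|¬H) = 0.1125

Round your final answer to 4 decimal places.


Bayes' theorem: P(H|E) = P(E|H) × P(H) / P(E)

Step 1: Calculate P(E) using law of total probability
P(E) = P(E|H)P(H) + P(E|¬H)P(¬H)
     = 0.6250 × 0.3554 + 0.1125 × 0.6446
     = 0.22212500 + 0.07251750
     = 0.29464250

Step 2: Apply Bayes' theorem
P(H|E) = P(E|H) × P(H) / P(E)
       = 0.22212500 / 0.29464250
       = 0.7539


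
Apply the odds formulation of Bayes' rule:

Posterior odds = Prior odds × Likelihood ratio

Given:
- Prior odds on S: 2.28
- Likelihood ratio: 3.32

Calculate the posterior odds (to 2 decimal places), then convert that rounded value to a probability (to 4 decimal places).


Step 1: Calculate posterior odds
Posterior odds = Prior odds × LR
               = 2.28 × 3.32
               = 7.57

Step 2: Convert to probability
P(S|E) = Posterior odds / (1 + Posterior odds)
       = 7.57 / (1 + 7.57)
       = 7.57 / 8.57
       = 0.8833

The evidence increased P(S) from 0.6951 to 0.8833.


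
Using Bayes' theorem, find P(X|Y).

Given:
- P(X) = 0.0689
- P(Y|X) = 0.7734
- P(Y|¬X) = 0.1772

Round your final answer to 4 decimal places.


Bayes' theorem: P(X|Y) = P(Y|X) × P(X) / P(Y)

Step 1: Calculate P(Y) using law of total probability
P(Y) = P(Y|X)P(X) + P(Y|¬X)P(¬X)
     = 0.7734 × 0.0689 + 0.1772 × 0.9311
     = 0.05328726 + 0.16499092
     = 0.21827818

Step 2: Apply Bayes' theorem
P(X|Y) = P(Y|X) × P(X) / P(Y)
       = 0.05328726 / 0.21827818
       = 0.2441


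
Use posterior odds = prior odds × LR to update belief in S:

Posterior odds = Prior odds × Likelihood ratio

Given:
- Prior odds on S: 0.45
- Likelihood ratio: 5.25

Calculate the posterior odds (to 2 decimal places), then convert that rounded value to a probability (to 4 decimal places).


Step 1: Calculate posterior odds
Posterior odds = Prior odds × LR
               = 0.45 × 5.25
               = 2.36

Step 2: Convert to probability
P(S|E) = Posterior odds / (1 + Posterior odds)
       = 2.36 / (1 + 2.36)
       = 2.36 / 3.36
       = 0.7024

The evidence increased P(S) from 0.3103 to 0.7024.


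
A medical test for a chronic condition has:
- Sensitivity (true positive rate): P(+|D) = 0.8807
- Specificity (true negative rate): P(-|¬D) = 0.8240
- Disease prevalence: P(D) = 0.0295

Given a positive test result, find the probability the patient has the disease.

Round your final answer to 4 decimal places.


Let D = has disease, + = positive test

Given:
- P(D) = 0.0295 (prevalence)
- P(+|D) = 0.8807 (sensitivity)
- P(-|¬D) = 0.8240 (specificity)
- P(+|¬D) = 0.1760 (false positive rate = 1 - specificity)

Step 1: Find P(+)
P(+) = P(+|D)P(D) + P(+|¬D)P(¬D)
     = 0.8807 × 0.0295 + 0.1760 × 0.9705
     = 0.02598065 + 0.17080800
     = 0.19678865

Step 2: Apply Bayes' theorem for P(D|+)
P(D|+) = P(+|D)P(D) / P(+)
       = 0.02598065 / 0.19678865
       = 0.1320


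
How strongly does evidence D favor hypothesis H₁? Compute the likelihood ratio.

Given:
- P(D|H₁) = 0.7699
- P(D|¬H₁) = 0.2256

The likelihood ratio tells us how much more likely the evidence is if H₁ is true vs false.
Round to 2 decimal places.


Likelihood Ratio (LR) = P(D|H₁) / P(D|¬H₁)

LR = 0.7699 / 0.2256
   = 3.41

The evidence is 3.41 times more likely if H₁ is true than if H₁ is false.
Since LR > 1, the evidence supports H₁ over ¬H₁.


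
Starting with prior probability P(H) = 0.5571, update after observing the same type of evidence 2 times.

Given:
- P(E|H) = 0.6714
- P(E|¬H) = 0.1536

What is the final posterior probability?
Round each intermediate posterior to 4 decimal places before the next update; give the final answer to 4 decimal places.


Sequential Bayesian updating:

Initial prior: P(H) = 0.5571

Update 1:
  P(E) = 0.6714 × 0.5571 + 0.1536 × 0.4429 = 0.37403694 + 0.06802944 = 0.44206638
  P(H|E) = 0.37403694 / 0.44206638 = 0.8461

Update 2:
  P(E) = 0.6714 × 0.8461 + 0.1536 × 0.1539 = 0.56807154 + 0.02363904 = 0.59171058
  P(H|E) = 0.56807154 / 0.59171058 = 0.9600

Final posterior: 0.9600


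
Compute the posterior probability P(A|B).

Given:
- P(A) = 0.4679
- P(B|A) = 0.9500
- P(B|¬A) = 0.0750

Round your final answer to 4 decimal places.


Bayes' theorem: P(A|B) = P(B|A) × P(A) / P(B)

Step 1: Calculate P(B) using law of total probability
P(B) = P(B|A)P(A) + P(B|¬A)P(¬A)
     = 0.9500 × 0.4679 + 0.0750 × 0.5321
     = 0.44450500 + 0.03990750
     = 0.48441250

Step 2: Apply Bayes' theorem
P(A|B) = P(B|A) × P(A) / P(B)
       = 0.44450500 / 0.48441250
       = 0.9176


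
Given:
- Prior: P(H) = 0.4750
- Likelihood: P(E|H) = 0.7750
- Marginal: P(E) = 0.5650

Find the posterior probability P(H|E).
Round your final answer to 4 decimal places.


Using Bayes' theorem:

P(H|E) = P(E|H) × P(H) / P(E)
       = 0.7750 × 0.4750 / 0.5650
       = 0.36812500 / 0.5650
       = 0.6515

The evidence strengthens our belief in H.
Prior: 0.4750 → Posterior: 0.6515


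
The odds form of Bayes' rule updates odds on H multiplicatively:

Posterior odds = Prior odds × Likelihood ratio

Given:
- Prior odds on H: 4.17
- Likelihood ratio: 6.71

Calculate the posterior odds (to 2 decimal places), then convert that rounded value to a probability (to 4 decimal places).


Step 1: Calculate posterior odds
Posterior odds = Prior odds × LR
               = 4.17 × 6.71
               = 27.98

Step 2: Convert to probability
P(H|E) = Posterior odds / (1 + Posterior odds)
       = 27.98 / (1 + 27.98)
       = 27.98 / 28.98
       = 0.9655

The evidence increased P(H) from 0.8066 to 0.9655.


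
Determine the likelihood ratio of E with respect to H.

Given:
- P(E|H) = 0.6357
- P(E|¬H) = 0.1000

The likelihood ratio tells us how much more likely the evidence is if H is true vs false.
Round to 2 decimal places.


Likelihood Ratio (LR) = P(E|H) / P(E|¬H)

LR = 0.6357 / 0.1000
   = 6.36

The evidence is 6.36 times more likely if H is true than if H is false.
LR > 1, so observing E raises the odds in favor of H.


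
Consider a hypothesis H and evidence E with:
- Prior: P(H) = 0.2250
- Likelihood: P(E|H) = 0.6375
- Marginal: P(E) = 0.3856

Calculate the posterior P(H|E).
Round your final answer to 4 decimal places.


Using Bayes' theorem:

P(H|E) = P(E|H) × P(H) / P(E)
       = 0.6375 × 0.2250 / 0.3856
       = 0.14343750 / 0.3856
       = 0.3720

The evidence strengthens our belief in H.
Prior: 0.2250 → Posterior: 0.3720


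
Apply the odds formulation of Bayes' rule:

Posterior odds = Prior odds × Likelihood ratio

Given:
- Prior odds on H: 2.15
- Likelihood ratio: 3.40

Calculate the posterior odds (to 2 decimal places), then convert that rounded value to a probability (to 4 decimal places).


Step 1: Calculate posterior odds
Posterior odds = Prior odds × LR
               = 2.15 × 3.40
               = 7.31

Step 2: Convert to probability
P(H|E) = Posterior odds / (1 + Posterior odds)
       = 7.31 / (1 + 7.31)
       = 7.31 / 8.31
       = 0.8797

The evidence increased P(H) from 0.6825 to 0.8797.


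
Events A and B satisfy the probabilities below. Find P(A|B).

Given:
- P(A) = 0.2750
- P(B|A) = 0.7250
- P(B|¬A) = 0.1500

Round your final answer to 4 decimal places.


Bayes' theorem: P(A|B) = P(B|A) × P(A) / P(B)

Step 1: Calculate P(B) using law of total probability
P(B) = P(B|A)P(A) + P(B|¬A)P(¬A)
     = 0.7250 × 0.2750 + 0.1500 × 0.7250
     = 0.19937500 + 0.10875000
     = 0.30812500

Step 2: Apply Bayes' theorem
P(A|B) = P(B|A) × P(A) / P(B)
       = 0.19937500 / 0.30812500
       = 0.6471


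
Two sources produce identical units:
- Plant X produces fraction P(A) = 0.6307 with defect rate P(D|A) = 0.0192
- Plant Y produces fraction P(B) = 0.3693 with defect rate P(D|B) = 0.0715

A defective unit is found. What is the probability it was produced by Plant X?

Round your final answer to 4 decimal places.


Let A = from Plant X, D = defective

Given:
- P(A) = 0.6307, P(B) = 0.3693
- P(D|A) = 0.0192, P(D|B) = 0.0715

Step 1: Find P(D)
P(D) = P(D|A)P(A) + P(D|B)P(B)
     = 0.0192 × 0.6307 + 0.0715 × 0.3693
     = 0.01210944 + 0.02640495
     = 0.03851439

Step 2: Apply Bayes' theorem
P(A|D) = P(D|A)P(A) / P(D)
       = 0.01210944 / 0.03851439
       = 0.3144


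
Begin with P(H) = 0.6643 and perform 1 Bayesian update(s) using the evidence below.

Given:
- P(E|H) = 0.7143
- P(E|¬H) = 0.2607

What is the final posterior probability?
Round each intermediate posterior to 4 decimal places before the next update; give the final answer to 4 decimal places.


Sequential Bayesian updating:

Initial prior: P(H) = 0.6643

Update 1:
  P(E) = 0.7143 × 0.6643 + 0.2607 × 0.3357 = 0.47450949 + 0.08751699 = 0.56202648
  P(H|E) = 0.47450949 / 0.56202648 = 0.8443

Final posterior: 0.8443


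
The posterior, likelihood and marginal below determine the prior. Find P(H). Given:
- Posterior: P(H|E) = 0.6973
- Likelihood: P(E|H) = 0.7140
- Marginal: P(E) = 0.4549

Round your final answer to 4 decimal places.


From Bayes' theorem: P(H|E) = P(E|H) × P(H) / P(E)

Rearranging for P(H):
P(H) = P(H|E) × P(E) / P(E|H)
     = 0.6973 × 0.4549 / 0.7140
     = 0.31720177 / 0.7140
     = 0.4443


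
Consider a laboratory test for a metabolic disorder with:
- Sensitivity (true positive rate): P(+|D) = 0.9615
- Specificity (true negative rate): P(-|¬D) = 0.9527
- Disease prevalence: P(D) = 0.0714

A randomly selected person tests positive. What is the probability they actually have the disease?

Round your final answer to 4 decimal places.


Let D = has disease, + = positive test

Given:
- P(D) = 0.0714 (prevalence)
- P(+|D) = 0.9615 (sensitivity)
- P(-|¬D) = 0.9527 (specificity)
- P(+|¬D) = 0.0473 (false positive rate = 1 - specificity)

Step 1: Find P(+)
P(+) = P(+|D)P(D) + P(+|¬D)P(¬D)
     = 0.9615 × 0.0714 + 0.0473 × 0.9286
     = 0.06865110 + 0.04392278
     = 0.11257388

Step 2: Apply Bayes' theorem for P(D|+)
P(D|+) = P(+|D)P(D) / P(+)
       = 0.06865110 / 0.11257388
       = 0.6098


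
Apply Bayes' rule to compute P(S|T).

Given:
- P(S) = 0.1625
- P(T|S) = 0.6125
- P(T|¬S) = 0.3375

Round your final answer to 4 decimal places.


Bayes' theorem: P(S|T) = P(T|S) × P(S) / P(T)

Step 1: Calculate P(T) using law of total probability
P(T) = P(T|S)P(S) + P(T|¬S)P(¬S)
     = 0.6125 × 0.1625 + 0.3375 × 0.8375
     = 0.09953125 + 0.28265625
     = 0.38218750

Step 2: Apply Bayes' theorem
P(S|T) = P(T|S) × P(S) / P(T)
       = 0.09953125 / 0.38218750
       = 0.2604


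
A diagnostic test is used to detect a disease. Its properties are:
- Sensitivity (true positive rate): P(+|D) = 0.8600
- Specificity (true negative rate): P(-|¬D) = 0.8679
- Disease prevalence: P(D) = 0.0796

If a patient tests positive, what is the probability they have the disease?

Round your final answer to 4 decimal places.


Let D = has disease, + = positive test

Given:
- P(D) = 0.0796 (prevalence)
- P(+|D) = 0.8600 (sensitivity)
- P(-|¬D) = 0.8679 (specificity)
- P(+|¬D) = 0.1321 (false positive rate = 1 - specificity)

Step 1: Find P(+)
P(+) = P(+|D)P(D) + P(+|¬D)P(¬D)
     = 0.8600 × 0.0796 + 0.1321 × 0.9204
     = 0.06845600 + 0.12158484
     = 0.19004084

Step 2: Apply Bayes' theorem for P(D|+)
P(D|+) = P(+|D)P(D) / P(+)
       = 0.06845600 / 0.19004084
       = 0.3602


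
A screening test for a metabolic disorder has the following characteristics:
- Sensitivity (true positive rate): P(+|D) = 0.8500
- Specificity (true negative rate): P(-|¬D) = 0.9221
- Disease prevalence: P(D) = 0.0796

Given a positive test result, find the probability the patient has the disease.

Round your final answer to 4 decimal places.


Let D = has disease, + = positive test

Given:
- P(D) = 0.0796 (prevalence)
- P(+|D) = 0.8500 (sensitivity)
- P(-|¬D) = 0.9221 (specificity)
- P(+|¬D) = 0.0779 (false positive rate = 1 - specificity)

Step 1: Find P(+)
P(+) = P(+|D)P(D) + P(+|¬D)P(¬D)
     = 0.8500 × 0.0796 + 0.0779 × 0.9204
     = 0.06766000 + 0.07169916
     = 0.13935916

Step 2: Apply Bayes' theorem for P(D|+)
P(D|+) = P(+|D)P(D) / P(+)
       = 0.06766000 / 0.13935916
       = 0.4855


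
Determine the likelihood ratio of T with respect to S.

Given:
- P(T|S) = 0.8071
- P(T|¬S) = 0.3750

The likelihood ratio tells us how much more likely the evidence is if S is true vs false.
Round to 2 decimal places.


Likelihood Ratio (LR) = P(T|S) / P(T|¬S)

LR = 0.8071 / 0.3750
   = 2.15

The evidence is 2.15 times more likely if S is true than if S is false.
LR > 1, so observing T raises the odds in favor of S.


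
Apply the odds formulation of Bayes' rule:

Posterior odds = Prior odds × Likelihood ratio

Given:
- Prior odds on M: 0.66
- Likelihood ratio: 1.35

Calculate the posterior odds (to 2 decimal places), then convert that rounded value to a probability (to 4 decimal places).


Step 1: Calculate posterior odds
Posterior odds = Prior odds × LR
               = 0.66 × 1.35
               = 0.89

Step 2: Convert to probability
P(M|E) = Posterior odds / (1 + Posterior odds)
       = 0.89 / (1 + 0.89)
       = 0.89 / 1.89
       = 0.4709

The evidence increased P(M) from 0.3976 to 0.4709.


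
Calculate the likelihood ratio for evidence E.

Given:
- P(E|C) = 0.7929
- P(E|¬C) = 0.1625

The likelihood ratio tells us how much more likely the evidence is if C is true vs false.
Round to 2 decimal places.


Likelihood Ratio (LR) = P(E|C) / P(E|¬C)

LR = 0.7929 / 0.1625
   = 4.88

The evidence is 4.88 times more likely if C is true than if C is false.
Since LR > 1, the evidence supports C over ¬C.


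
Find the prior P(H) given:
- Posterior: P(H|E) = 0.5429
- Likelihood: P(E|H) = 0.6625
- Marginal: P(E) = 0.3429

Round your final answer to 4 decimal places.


From Bayes' theorem: P(H|E) = P(E|H) × P(H) / P(E)

Rearranging for P(H):
P(H) = P(H|E) × P(E) / P(E|H)
     = 0.5429 × 0.3429 / 0.6625
     = 0.18616041 / 0.6625
     = 0.2810


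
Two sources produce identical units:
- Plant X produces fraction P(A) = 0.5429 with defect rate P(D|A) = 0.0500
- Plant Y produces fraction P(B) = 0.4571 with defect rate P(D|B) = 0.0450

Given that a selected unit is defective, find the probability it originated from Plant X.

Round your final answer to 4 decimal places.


Let A = from Plant X, D = defective

Given:
- P(A) = 0.5429, P(B) = 0.4571
- P(D|A) = 0.0500, P(D|B) = 0.0450

Step 1: Find P(D)
P(D) = P(D|A)P(A) + P(D|B)P(B)
     = 0.0500 × 0.5429 + 0.0450 × 0.4571
     = 0.02714500 + 0.02056950
     = 0.04771450

Step 2: Apply Bayes' theorem
P(A|D) = P(D|A)P(A) / P(D)
       = 0.02714500 / 0.04771450
       = 0.5689


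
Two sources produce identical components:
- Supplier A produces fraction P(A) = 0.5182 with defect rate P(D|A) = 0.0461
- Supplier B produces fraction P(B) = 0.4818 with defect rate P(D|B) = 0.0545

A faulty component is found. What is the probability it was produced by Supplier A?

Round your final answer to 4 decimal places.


Let A = from Supplier A, D = faulty

Given:
- P(A) = 0.5182, P(B) = 0.4818
- P(D|A) = 0.0461, P(D|B) = 0.0545

Step 1: Find P(D)
P(D) = P(D|A)P(A) + P(D|B)P(B)
     = 0.0461 × 0.5182 + 0.0545 × 0.4818
     = 0.02388902 + 0.02625810
     = 0.05014712

Step 2: Apply Bayes' theorem
P(A|D) = P(D|A)P(A) / P(D)
       = 0.02388902 / 0.05014712
       = 0.4764


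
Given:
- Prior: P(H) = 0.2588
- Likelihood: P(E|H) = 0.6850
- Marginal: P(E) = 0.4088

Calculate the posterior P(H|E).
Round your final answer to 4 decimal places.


Using Bayes' theorem:

P(H|E) = P(E|H) × P(H) / P(E)
       = 0.6850 × 0.2588 / 0.4088
       = 0.17727800 / 0.4088
       = 0.4337

The evidence strengthens our belief in H.
Prior: 0.2588 → Posterior: 0.4337


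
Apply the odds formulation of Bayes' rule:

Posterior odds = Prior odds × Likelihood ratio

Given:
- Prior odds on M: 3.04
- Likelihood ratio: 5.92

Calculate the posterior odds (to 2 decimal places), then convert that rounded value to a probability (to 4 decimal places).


Step 1: Calculate posterior odds
Posterior odds = Prior odds × LR
               = 3.04 × 5.92
               = 18.00

Step 2: Convert to probability
P(M|E) = Posterior odds / (1 + Posterior odds)
       = 18.00 / (1 + 18.00)
       = 18.00 / 19.00
       = 0.9474

The evidence increased P(M) from 0.7525 to 0.9474.


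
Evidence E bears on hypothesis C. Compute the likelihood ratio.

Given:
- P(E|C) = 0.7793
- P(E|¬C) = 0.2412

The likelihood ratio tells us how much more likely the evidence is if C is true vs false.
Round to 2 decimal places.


Likelihood Ratio (LR) = P(E|C) / P(E|¬C)

LR = 0.7793 / 0.2412
   = 3.23

The evidence is 3.23 times more likely if C is true than if C is false.
Because LR exceeds 1, E is evidence for C.


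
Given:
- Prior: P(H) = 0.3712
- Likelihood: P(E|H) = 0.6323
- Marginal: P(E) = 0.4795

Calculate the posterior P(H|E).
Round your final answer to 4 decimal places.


Using Bayes' theorem:

P(H|E) = P(E|H) × P(H) / P(E)
       = 0.6323 × 0.3712 / 0.4795
       = 0.23470976 / 0.4795
       = 0.4895

The evidence strengthens our belief in H.
Prior: 0.3712 → Posterior: 0.4895


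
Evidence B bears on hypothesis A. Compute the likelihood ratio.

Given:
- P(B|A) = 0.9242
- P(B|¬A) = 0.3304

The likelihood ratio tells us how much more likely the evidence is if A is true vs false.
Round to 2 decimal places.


Likelihood Ratio (LR) = P(B|A) / P(B|¬A)

LR = 0.9242 / 0.3304
   = 2.80

The evidence is 2.80 times more likely if A is true than if A is false.
Because LR exceeds 1, B is evidence for A.


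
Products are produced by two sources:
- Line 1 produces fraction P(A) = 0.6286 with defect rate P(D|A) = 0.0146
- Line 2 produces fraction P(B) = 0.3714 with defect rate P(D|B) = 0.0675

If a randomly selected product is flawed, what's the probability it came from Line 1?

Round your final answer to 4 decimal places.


Let A = from Line 1, D = flawed

Given:
- P(A) = 0.6286, P(B) = 0.3714
- P(D|A) = 0.0146, P(D|B) = 0.0675

Step 1: Find P(D)
P(D) = P(D|A)P(A) + P(D|B)P(B)
     = 0.0146 × 0.6286 + 0.0675 × 0.3714
     = 0.00917756 + 0.02506950
     = 0.03424706

Step 2: Apply Bayes' theorem
P(A|D) = P(D|A)P(A) / P(D)
       = 0.00917756 / 0.03424706
       = 0.2680


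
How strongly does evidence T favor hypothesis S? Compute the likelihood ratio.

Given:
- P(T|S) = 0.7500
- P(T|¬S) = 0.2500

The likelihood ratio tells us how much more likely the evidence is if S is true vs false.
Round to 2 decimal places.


Likelihood Ratio (LR) = P(T|S) / P(T|¬S)

LR = 0.7500 / 0.2500
   = 3.00

The evidence is 3.00 times more likely if S is true than if S is false.
LR > 1, so observing T raises the odds in favor of S.


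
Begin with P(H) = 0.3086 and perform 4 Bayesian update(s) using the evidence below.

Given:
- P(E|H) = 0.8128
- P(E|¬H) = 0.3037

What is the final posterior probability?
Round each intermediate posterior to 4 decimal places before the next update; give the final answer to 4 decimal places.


Sequential Bayesian updating:

Initial prior: P(H) = 0.3086

Update 1:
  P(E) = 0.8128 × 0.3086 + 0.3037 × 0.6914 = 0.25083008 + 0.20997818 = 0.46080826
  P(H|E) = 0.25083008 / 0.46080826 = 0.5443

Update 2:
  P(E) = 0.8128 × 0.5443 + 0.3037 × 0.4557 = 0.44240704 + 0.13839609 = 0.58080313
  P(H|E) = 0.44240704 / 0.58080313 = 0.7617

Update 3:
  P(E) = 0.8128 × 0.7617 + 0.3037 × 0.2383 = 0.61910976 + 0.07237171 = 0.69148147
  P(H|E) = 0.61910976 / 0.69148147 = 0.8953

Update 4:
  P(E) = 0.8128 × 0.8953 + 0.3037 × 0.1047 = 0.72769984 + 0.03179739 = 0.75949723
  P(H|E) = 0.72769984 / 0.75949723 = 0.9581

Final posterior: 0.9581


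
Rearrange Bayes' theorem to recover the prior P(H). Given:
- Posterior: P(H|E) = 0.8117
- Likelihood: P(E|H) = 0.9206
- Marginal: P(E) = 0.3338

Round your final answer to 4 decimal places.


From Bayes' theorem: P(H|E) = P(E|H) × P(H) / P(E)

Rearranging for P(H):
P(H) = P(H|E) × P(E) / P(E|H)
     = 0.8117 × 0.3338 / 0.9206
     = 0.27094546 / 0.9206
     = 0.2943


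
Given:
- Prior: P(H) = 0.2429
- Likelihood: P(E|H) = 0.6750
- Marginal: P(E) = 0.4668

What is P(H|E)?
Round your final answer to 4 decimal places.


Using Bayes' theorem:

P(H|E) = P(E|H) × P(H) / P(E)
       = 0.6750 × 0.2429 / 0.4668
       = 0.16395750 / 0.4668
       = 0.3512

The evidence strengthens our belief in H.
Prior: 0.2429 → Posterior: 0.3512


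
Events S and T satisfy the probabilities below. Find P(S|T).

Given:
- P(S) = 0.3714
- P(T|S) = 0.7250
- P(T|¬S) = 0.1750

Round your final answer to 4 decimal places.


Bayes' theorem: P(S|T) = P(T|S) × P(S) / P(T)

Step 1: Calculate P(T) using law of total probability
P(T) = P(T|S)P(S) + P(T|¬S)P(¬S)
     = 0.7250 × 0.3714 + 0.1750 × 0.6286
     = 0.26926500 + 0.11000500
     = 0.37927000

Step 2: Apply Bayes' theorem
P(S|T) = P(T|S) × P(S) / P(T)
       = 0.26926500 / 0.37927000
       = 0.7100
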